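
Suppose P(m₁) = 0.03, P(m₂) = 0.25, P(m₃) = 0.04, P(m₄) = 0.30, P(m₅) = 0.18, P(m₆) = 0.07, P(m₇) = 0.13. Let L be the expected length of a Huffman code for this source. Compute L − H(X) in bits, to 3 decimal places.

0.025 bits

Entropy H = −Σ p log₂ p ≈ 2.4551 bits.
Huffman merges: 3/100+1/25→7/100; 7/100+7/100→7/50; 13/100+7/50→27/100; 9/50+1/4→43/100; 27/100+3/10→57/100; 43/100+57/100→1. L = 62/25 ≈ 2.4800.
L − H = 2.4800 − 2.4551 = 0.025 bits.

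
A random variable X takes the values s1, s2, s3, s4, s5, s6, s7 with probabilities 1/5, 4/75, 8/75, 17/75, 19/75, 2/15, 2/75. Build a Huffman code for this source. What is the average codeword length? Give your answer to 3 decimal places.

Repeatedly combine the two least-probable nodes; the expected code length is the sum of the merged weights.
merge 2/75 + 4/75 → 2/25
merge 2/25 + 8/75 → 14/75
merge 2/15 + 14/75 → 8/25
merge 1/5 + 17/75 → 32/75
merge 19/75 + 8/25 → 43/75
merge 32/75 + 43/75 → 1
L = 2/25 + 14/75 + 8/25 + 32/75 + 43/75 + 1 = 194/75 ≈ 2.587 bits/symbol.

2.587 bits/symbol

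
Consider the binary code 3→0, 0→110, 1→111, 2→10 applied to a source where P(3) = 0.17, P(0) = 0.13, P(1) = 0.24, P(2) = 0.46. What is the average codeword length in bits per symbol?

2.2 bits/symbol

L̄ = Σ pᵢ·ℓᵢ = 0.17·1 + 0.13·3 + 0.24·3 + 0.46·2 = 2.2 bits/symbol.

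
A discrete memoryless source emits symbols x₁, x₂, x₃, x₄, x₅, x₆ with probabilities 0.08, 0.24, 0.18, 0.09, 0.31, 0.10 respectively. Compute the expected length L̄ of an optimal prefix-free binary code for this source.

2.44 bits/symbol

Repeatedly combine the two least-probable nodes; the expected code length is the sum of the merged weights.
merge 2/25 + 9/100 → 17/100
merge 1/10 + 17/100 → 27/100
merge 9/50 + 6/25 → 21/50
merge 27/100 + 31/100 → 29/50
merge 21/50 + 29/50 → 1
L = 17/100 + 27/100 + 21/50 + 29/50 + 1 = 61/25 = 2.44 bits/symbol.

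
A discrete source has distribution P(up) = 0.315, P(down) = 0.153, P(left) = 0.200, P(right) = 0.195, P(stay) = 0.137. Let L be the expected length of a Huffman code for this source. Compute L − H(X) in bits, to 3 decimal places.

Entropy H = −Σ p log₂ p ≈ 2.2565 bits.
Huffman merges: 137/1000+153/1000→29/100; 39/200+1/5→79/200; 29/100+63/200→121/200; 79/200+121/200→1. L = 229/100 ≈ 2.2900.
L − H = 2.2900 − 2.2565 = 0.033 bits.

0.033 bits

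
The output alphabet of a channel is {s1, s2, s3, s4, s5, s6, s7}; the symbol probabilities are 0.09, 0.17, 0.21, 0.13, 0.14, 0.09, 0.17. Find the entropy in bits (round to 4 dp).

H = −Σ pᵢ log₂ pᵢ.
−0.09·log₂(0.09) = 0.3127
−0.17·log₂(0.17) = 0.4346
−0.21·log₂(0.21) = 0.4728
−0.13·log₂(0.13) = 0.3826
−0.14·log₂(0.14) = 0.3971
−0.09·log₂(0.09) = 0.3127
−0.17·log₂(0.17) = 0.4346
Sum ≈ 2.7471 → 2.7471 bits.

2.7471 bits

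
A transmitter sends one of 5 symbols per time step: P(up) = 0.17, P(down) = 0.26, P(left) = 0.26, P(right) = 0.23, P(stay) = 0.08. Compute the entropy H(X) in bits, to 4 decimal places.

2.2243 bits

H = −Σ pᵢ log₂ pᵢ.
−0.17·log₂(0.17) = 0.4346
−0.26·log₂(0.26) = 0.5053
−0.26·log₂(0.26) = 0.5053
−0.23·log₂(0.23) = 0.4877
−0.08·log₂(0.08) = 0.2915
Sum ≈ 2.2243 → 2.2243 bits.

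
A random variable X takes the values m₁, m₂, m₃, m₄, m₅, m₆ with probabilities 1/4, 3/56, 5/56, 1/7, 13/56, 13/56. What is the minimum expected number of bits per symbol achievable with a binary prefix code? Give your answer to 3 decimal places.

2.429 bits/symbol

Repeatedly combine the two least-probable nodes; the expected code length is the sum of the merged weights.
merge 3/56 + 5/56 → 1/7
merge 1/7 + 1/7 → 2/7
merge 13/56 + 13/56 → 13/28
merge 1/4 + 2/7 → 15/28
merge 13/28 + 15/28 → 1
L = 1/7 + 2/7 + 13/28 + 15/28 + 1 = 17/7 ≈ 2.429 bits/symbol.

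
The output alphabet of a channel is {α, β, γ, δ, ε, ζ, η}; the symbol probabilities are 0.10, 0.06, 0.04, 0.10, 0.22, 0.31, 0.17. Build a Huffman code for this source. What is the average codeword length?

2.57 bits/symbol

Repeatedly combine the two least-probable nodes; the expected code length is the sum of the merged weights.
merge 1/25 + 3/50 → 1/10
merge 1/10 + 1/10 → 1/5
merge 1/10 + 17/100 → 27/100
merge 1/5 + 11/50 → 21/50
merge 27/100 + 31/100 → 29/50
merge 21/50 + 29/50 → 1
L = 1/10 + 1/5 + 27/100 + 21/50 + 29/50 + 1 = 257/100 = 2.57 bits/symbol.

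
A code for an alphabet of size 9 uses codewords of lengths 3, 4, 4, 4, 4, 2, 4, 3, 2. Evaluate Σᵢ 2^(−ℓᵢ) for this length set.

1.0625

With common denominator 2^4 = 16: Σ 2^(−ℓᵢ) = 2/16 + 1/16 + 1/16 + 1/16 + 1/16 + 4/16 + 1/16 + 2/16 + 4/16 = 17/16 = 1.0625.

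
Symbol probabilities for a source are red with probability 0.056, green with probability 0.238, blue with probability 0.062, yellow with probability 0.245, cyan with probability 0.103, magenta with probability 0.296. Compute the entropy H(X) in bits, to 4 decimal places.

2.3293 bits

H = −Σ pᵢ log₂ pᵢ.
−0.056·log₂(0.056) = 0.2329
−0.238·log₂(0.238) = 0.4929
−0.062·log₂(0.062) = 0.2487
−0.245·log₂(0.245) = 0.4971
−0.103·log₂(0.103) = 0.3378
−0.296·log₂(0.296) = 0.5199
Sum ≈ 2.3293 → 2.3293 bits.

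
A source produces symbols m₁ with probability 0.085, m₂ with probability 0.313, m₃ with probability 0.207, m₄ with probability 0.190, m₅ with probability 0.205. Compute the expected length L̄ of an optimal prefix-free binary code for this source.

Repeatedly combine the two least-probable nodes; the expected code length is the sum of the merged weights.
merge 17/200 + 19/100 → 11/40
merge 41/200 + 207/1000 → 103/250
merge 11/40 + 313/1000 → 147/250
merge 103/250 + 147/250 → 1
L = 11/40 + 103/250 + 147/250 + 1 = 91/40 = 2.275 bits/symbol.

2.275 bits/symbol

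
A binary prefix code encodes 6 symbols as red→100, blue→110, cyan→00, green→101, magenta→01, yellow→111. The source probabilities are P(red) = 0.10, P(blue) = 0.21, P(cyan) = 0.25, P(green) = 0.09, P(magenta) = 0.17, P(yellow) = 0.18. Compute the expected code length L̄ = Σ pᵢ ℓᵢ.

2.58 bits/symbol

L̄ = Σ pᵢ·ℓᵢ = 0.10·3 + 0.21·3 + 0.25·2 + 0.09·3 + 0.17·2 + 0.18·3 = 2.58 bits/symbol.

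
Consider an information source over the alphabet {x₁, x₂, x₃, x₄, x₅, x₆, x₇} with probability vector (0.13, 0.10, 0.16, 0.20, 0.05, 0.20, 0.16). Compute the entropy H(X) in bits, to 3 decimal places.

H = −Σ pᵢ log₂ pᵢ.
−0.13·log₂(0.13) = 0.3826
−0.10·log₂(0.10) = 0.3322
−0.16·log₂(0.16) = 0.4230
−0.20·log₂(0.20) = 0.4644
−0.05·log₂(0.05) = 0.2161
−0.20·log₂(0.20) = 0.4644
−0.16·log₂(0.16) = 0.4230
Sum ≈ 2.7057 → 2.706 bits.

2.706 bits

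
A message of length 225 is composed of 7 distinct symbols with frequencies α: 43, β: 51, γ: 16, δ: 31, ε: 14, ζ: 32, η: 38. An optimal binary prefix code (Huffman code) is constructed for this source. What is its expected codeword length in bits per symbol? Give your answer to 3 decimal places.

2.716 bits/symbol

Probabilities are the counts divided by 225.
Repeatedly combine the two least-probable nodes; the expected code length is the sum of the merged weights.
merge 14/225 + 16/225 → 2/15
merge 2/15 + 31/225 → 61/225
merge 32/225 + 38/225 → 14/45
merge 43/225 + 17/75 → 94/225
merge 61/225 + 14/45 → 131/225
merge 94/225 + 131/225 → 1
L = 2/15 + 61/225 + 14/45 + 94/225 + 131/225 + 1 = 611/225 ≈ 2.716 bits/symbol.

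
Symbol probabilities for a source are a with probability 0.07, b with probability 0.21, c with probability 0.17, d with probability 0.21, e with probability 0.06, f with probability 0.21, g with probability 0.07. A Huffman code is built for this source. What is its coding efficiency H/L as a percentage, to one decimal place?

Entropy H = −Σ p log₂ p ≈ 2.6337 bits.
Huffman merges: 3/50+7/100→13/100; 7/100+13/100→1/5; 17/100+1/5→37/100; 21/100+21/100→21/50; 21/100+37/100→29/50; 21/50+29/50→1. L = 27/10 ≈ 2.7000.
Efficiency = H/L = 2.6337/2.7000 = 97.5%.

97.5%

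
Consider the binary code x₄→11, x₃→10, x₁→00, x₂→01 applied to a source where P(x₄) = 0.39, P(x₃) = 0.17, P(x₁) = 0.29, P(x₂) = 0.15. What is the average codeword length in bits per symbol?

2 bits/symbol

L̄ = Σ pᵢ·ℓᵢ = 0.39·2 + 0.17·2 + 0.29·2 + 0.15·2 = 2 bits/symbol.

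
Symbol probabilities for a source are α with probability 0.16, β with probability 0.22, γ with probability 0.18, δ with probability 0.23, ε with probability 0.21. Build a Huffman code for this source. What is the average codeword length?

Repeatedly combine the two least-probable nodes; the expected code length is the sum of the merged weights.
merge 4/25 + 9/50 → 17/50
merge 21/100 + 11/50 → 43/100
merge 23/100 + 17/50 → 57/100
merge 43/100 + 57/100 → 1
L = 17/50 + 43/100 + 57/100 + 1 = 117/50 = 2.34 bits/symbol.

2.34 bits/symbol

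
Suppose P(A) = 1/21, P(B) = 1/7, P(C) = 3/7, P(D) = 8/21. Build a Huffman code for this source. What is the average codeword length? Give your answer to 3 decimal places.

1.762 bits/symbol

Repeatedly combine the two least-probable nodes; the expected code length is the sum of the merged weights.
merge 1/21 + 1/7 → 4/21
merge 4/21 + 8/21 → 4/7
merge 3/7 + 4/7 → 1
L = 4/21 + 4/7 + 1 = 37/21 ≈ 1.762 bits/symbol.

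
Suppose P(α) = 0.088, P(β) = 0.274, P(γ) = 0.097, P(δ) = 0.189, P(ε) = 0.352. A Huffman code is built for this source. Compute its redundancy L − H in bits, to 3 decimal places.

0.054 bits

Entropy H = −Σ p log₂ p ≈ 2.1313 bits.
Huffman merges: 11/125+97/1000→37/200; 37/200+189/1000→187/500; 137/500+44/125→313/500; 187/500+313/500→1. L = 437/200 ≈ 2.1850.
L − H = 2.1850 − 2.1313 = 0.054 bits.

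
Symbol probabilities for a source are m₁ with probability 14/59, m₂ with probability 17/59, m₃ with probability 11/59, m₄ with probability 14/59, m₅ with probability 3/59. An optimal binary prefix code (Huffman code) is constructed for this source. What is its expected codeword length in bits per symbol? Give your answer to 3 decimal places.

Repeatedly combine the two least-probable nodes; the expected code length is the sum of the merged weights.
merge 3/59 + 11/59 → 14/59
merge 14/59 + 14/59 → 28/59
merge 14/59 + 17/59 → 31/59
merge 28/59 + 31/59 → 1
L = 14/59 + 28/59 + 31/59 + 1 = 132/59 ≈ 2.237 bits/symbol.

2.237 bits/symbol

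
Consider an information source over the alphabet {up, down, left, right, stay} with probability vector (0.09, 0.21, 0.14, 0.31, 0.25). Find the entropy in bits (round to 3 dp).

H = −Σ pᵢ log₂ pᵢ.
−0.09·log₂(0.09) = 0.3127
−0.21·log₂(0.21) = 0.4728
−0.14·log₂(0.14) = 0.3971
−0.31·log₂(0.31) = 0.5238
−0.25·log₂(0.25) = 0.5000
Sum ≈ 2.2064 → 2.206 bits.

2.206 bits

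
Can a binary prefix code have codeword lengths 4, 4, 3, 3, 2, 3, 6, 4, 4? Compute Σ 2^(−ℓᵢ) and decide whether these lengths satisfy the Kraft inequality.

With common denominator 2^6 = 64: Σ 2^(−ℓᵢ) = 4/64 + 4/64 + 8/64 + 8/64 + 16/64 + 8/64 + 1/64 + 4/64 + 4/64 = 57/64 = 0.890625.
Kraft's inequality requires Σ ≤ 1; here Σ = 0.890625 ≤ 1, so such a prefix code exists.

0.890625; yes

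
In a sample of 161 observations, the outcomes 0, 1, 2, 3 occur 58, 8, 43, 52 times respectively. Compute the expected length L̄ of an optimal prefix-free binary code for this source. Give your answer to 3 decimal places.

Probabilities are the counts divided by 161.
Repeatedly combine the two least-probable nodes; the expected code length is the sum of the merged weights.
merge 8/161 + 43/161 → 51/161
merge 51/161 + 52/161 → 103/161
merge 58/161 + 103/161 → 1
L = 51/161 + 103/161 + 1 = 45/23 ≈ 1.957 bits/symbol.

1.957 bits/symbol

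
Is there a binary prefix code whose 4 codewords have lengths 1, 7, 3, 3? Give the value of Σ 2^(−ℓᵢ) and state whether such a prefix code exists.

With common denominator 2^7 = 128: Σ 2^(−ℓᵢ) = 64/128 + 1/128 + 16/128 + 16/128 = 97/128 = 0.7578125.
Kraft's inequality requires Σ ≤ 1; here Σ = 0.7578125 ≤ 1, so such a prefix code exists.

0.7578125; yes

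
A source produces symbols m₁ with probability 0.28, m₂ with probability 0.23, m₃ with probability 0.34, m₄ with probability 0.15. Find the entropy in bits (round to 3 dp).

1.942 bits

H = −Σ pᵢ log₂ pᵢ.
−0.28·log₂(0.28) = 0.5142
−0.23·log₂(0.23) = 0.4877
−0.34·log₂(0.34) = 0.5292
−0.15·log₂(0.15) = 0.4105
Sum ≈ 1.9416 → 1.942 bits.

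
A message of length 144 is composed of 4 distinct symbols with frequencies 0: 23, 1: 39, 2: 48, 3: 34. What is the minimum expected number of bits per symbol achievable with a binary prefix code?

2 bits/symbol

Probabilities are the counts divided by 144.
Repeatedly combine the two least-probable nodes; the expected code length is the sum of the merged weights.
merge 23/144 + 17/72 → 19/48
merge 13/48 + 1/3 → 29/48
merge 19/48 + 29/48 → 1
L = 19/48 + 29/48 + 1 = 2 bits/symbol.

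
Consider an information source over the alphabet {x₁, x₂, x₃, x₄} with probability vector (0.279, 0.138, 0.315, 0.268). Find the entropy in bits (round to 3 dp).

H = −Σ pᵢ log₂ pᵢ.
−0.279·log₂(0.279) = 0.5138
−0.138·log₂(0.138) = 0.3943
−0.315·log₂(0.315) = 0.5250
−0.268·log₂(0.268) = 0.5091
Sum ≈ 1.9422 → 1.942 bits.

1.942 bits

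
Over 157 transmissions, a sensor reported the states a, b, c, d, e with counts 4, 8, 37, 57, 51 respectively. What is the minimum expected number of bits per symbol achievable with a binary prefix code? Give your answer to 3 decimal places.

Probabilities are the counts divided by 157.
Repeatedly combine the two least-probable nodes; the expected code length is the sum of the merged weights.
merge 4/157 + 8/157 → 12/157
merge 12/157 + 37/157 → 49/157
merge 49/157 + 51/157 → 100/157
merge 57/157 + 100/157 → 1
L = 12/157 + 49/157 + 100/157 + 1 = 318/157 ≈ 2.025 bits/symbol.

2.025 bits/symbol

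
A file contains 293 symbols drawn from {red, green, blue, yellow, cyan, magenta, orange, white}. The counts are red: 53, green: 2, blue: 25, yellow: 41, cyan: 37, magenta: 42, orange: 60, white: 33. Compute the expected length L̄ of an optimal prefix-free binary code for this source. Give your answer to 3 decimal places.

2.887 bits/symbol

Probabilities are the counts divided by 293.
Repeatedly combine the two least-probable nodes; the expected code length is the sum of the merged weights.
merge 2/293 + 25/293 → 27/293
merge 27/293 + 33/293 → 60/293
merge 37/293 + 41/293 → 78/293
merge 42/293 + 53/293 → 95/293
merge 60/293 + 60/293 → 120/293
merge 78/293 + 95/293 → 173/293
merge 120/293 + 173/293 → 1
L = 27/293 + 60/293 + 78/293 + 95/293 + 120/293 + 173/293 + 1 = 846/293 ≈ 2.887 bits/symbol.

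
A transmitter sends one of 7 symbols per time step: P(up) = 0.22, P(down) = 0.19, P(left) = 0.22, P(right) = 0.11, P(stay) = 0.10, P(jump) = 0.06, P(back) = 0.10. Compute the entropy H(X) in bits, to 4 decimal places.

2.6746 bits

H = −Σ pᵢ log₂ pᵢ.
−0.22·log₂(0.22) = 0.4806
−0.19·log₂(0.19) = 0.4552
−0.22·log₂(0.22) = 0.4806
−0.11·log₂(0.11) = 0.3503
−0.10·log₂(0.10) = 0.3322
−0.06·log₂(0.06) = 0.2435
−0.10·log₂(0.10) = 0.3322
Sum ≈ 2.6746 → 2.6746 bits.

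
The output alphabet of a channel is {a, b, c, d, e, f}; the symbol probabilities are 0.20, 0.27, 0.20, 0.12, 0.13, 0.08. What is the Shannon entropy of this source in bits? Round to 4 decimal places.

H = −Σ pᵢ log₂ pᵢ.
−0.20·log₂(0.20) = 0.4644
−0.27·log₂(0.27) = 0.5100
−0.20·log₂(0.20) = 0.4644
−0.12·log₂(0.12) = 0.3671
−0.13·log₂(0.13) = 0.3826
−0.08·log₂(0.08) = 0.2915
Sum ≈ 2.4800 → 2.4800 bits.

2.4800 bits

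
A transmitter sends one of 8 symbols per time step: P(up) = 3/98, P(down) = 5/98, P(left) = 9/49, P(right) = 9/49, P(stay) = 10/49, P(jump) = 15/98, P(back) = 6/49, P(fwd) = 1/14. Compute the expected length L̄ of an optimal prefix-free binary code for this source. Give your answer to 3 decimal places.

Repeatedly combine the two least-probable nodes; the expected code length is the sum of the merged weights.
merge 3/98 + 5/98 → 4/49
merge 1/14 + 4/49 → 15/98
merge 6/49 + 15/98 → 27/98
merge 15/98 + 9/49 → 33/98
merge 9/49 + 10/49 → 19/49
merge 27/98 + 33/98 → 30/49
merge 19/49 + 30/49 → 1
L = 4/49 + 15/98 + 27/98 + 33/98 + 19/49 + 30/49 + 1 = 279/98 ≈ 2.847 bits/symbol.

2.847 bits/symbol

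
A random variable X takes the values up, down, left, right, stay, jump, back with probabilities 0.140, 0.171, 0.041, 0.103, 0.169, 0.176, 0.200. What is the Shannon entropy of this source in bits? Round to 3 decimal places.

2.698 bits

H = −Σ pᵢ log₂ pᵢ.
−0.140·log₂(0.140) = 0.3971
−0.171·log₂(0.171) = 0.4357
−0.041·log₂(0.041) = 0.1889
−0.103·log₂(0.103) = 0.3378
−0.169·log₂(0.169) = 0.4335
−0.176·log₂(0.176) = 0.4411
−0.200·log₂(0.200) = 0.4644
Sum ≈ 2.6985 → 2.698 bits.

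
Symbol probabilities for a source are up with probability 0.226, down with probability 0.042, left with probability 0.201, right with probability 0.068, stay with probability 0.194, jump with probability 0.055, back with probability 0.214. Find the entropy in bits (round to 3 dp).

2.571 bits

H = −Σ pᵢ log₂ pᵢ.
−0.226·log₂(0.226) = 0.4849
−0.042·log₂(0.042) = 0.1921
−0.201·log₂(0.201) = 0.4653
−0.068·log₂(0.068) = 0.2637
−0.194·log₂(0.194) = 0.4590
−0.055·log₂(0.055) = 0.2301
−0.214·log₂(0.214) = 0.4760
Sum ≈ 2.5711 → 2.571 bits.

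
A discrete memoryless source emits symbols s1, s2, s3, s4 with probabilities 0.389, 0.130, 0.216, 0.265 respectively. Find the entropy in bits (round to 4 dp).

1.8978 bits

H = −Σ pᵢ log₂ pᵢ.
−0.389·log₂(0.389) = 0.5299
−0.130·log₂(0.130) = 0.3826
−0.216·log₂(0.216) = 0.4776
−0.265·log₂(0.265) = 0.5077
Sum ≈ 1.8978 → 1.8978 bits.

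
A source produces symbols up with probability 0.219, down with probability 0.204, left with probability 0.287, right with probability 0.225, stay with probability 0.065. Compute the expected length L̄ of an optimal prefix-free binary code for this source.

Repeatedly combine the two least-probable nodes; the expected code length is the sum of the merged weights.
merge 13/200 + 51/250 → 269/1000
merge 219/1000 + 9/40 → 111/250
merge 269/1000 + 287/1000 → 139/250
merge 111/250 + 139/250 → 1
L = 269/1000 + 111/250 + 139/250 + 1 = 2269/1000 = 2.269 bits/symbol.

2.269 bits/symbol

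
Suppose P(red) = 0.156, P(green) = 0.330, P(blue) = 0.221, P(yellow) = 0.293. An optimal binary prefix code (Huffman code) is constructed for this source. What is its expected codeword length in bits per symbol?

2 bits/symbol

Repeatedly combine the two least-probable nodes; the expected code length is the sum of the merged weights.
merge 39/250 + 221/1000 → 377/1000
merge 293/1000 + 33/100 → 623/1000
merge 377/1000 + 623/1000 → 1
L = 377/1000 + 623/1000 + 1 = 2 bits/symbol.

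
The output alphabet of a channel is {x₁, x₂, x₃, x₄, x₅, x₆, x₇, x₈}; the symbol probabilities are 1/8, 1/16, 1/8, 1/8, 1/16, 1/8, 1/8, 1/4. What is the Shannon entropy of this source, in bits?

2.875 bits

Each probability is a power of 1/2, so log₂(1/p) is an integer.
H = Σ p·log₂(1/p) = 1/8·3 + 1/16·4 + 1/8·3 + 1/8·3 + 1/16·4 + 1/8·3 + 1/8·3 + 1/4·2 = 2.875 bits.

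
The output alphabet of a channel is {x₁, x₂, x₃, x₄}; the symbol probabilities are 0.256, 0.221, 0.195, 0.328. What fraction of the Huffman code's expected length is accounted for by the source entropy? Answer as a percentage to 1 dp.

98.6%

Entropy H = −Σ p log₂ p ≈ 1.9720 bits.
Huffman merges: 39/200+221/1000→52/125; 32/125+41/125→73/125; 52/125+73/125→1. L = 2 ≈ 2.0000.
Efficiency = H/L = 1.9720/2.0000 = 98.6%.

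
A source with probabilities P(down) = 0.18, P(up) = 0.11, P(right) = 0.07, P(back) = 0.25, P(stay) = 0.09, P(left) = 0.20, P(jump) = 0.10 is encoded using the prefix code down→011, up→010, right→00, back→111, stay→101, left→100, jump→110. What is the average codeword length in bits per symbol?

2.93 bits/symbol

L̄ = Σ pᵢ·ℓᵢ = 0.18·3 + 0.11·3 + 0.07·2 + 0.25·3 + 0.09·3 + 0.20·3 + 0.10·3 = 2.93 bits/symbol.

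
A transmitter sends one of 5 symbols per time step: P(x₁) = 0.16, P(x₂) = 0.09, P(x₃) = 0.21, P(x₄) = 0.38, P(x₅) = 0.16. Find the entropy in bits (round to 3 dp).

H = −Σ pᵢ log₂ pᵢ.
−0.16·log₂(0.16) = 0.4230
−0.09·log₂(0.09) = 0.3127
−0.21·log₂(0.21) = 0.4728
−0.38·log₂(0.38) = 0.5305
−0.16·log₂(0.16) = 0.4230
Sum ≈ 2.1620 → 2.162 bits.

2.162 bits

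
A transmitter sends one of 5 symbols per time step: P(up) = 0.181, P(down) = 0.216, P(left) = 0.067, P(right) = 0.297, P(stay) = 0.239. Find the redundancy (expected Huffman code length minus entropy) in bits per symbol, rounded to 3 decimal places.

Entropy H = −Σ p log₂ p ≈ 2.1989 bits.
Huffman merges: 67/1000+181/1000→31/125; 27/125+239/1000→91/200; 31/125+297/1000→109/200; 91/200+109/200→1. L = 281/125 ≈ 2.2480.
L − H = 2.2480 − 2.1989 = 0.049 bits.

0.049 bits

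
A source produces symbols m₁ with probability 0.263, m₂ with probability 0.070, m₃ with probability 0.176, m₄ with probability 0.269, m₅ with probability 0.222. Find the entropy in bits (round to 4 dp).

2.2081 bits

H = −Σ pᵢ log₂ pᵢ.
−0.263·log₂(0.263) = 0.5068
−0.070·log₂(0.070) = 0.2686
−0.176·log₂(0.176) = 0.4411
−0.269·log₂(0.269) = 0.5096
−0.222·log₂(0.222) = 0.4820
Sum ≈ 2.2081 → 2.2081 bits.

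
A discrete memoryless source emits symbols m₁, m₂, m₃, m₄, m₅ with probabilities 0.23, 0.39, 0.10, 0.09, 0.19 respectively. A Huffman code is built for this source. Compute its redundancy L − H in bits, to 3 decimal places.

Entropy H = −Σ p log₂ p ≈ 2.1175 bits.
Huffman merges: 9/100+1/10→19/100; 19/100+19/100→19/50; 23/100+19/50→61/100; 39/100+61/100→1. L = 109/50 ≈ 2.1800.
L − H = 2.1800 − 2.1175 = 0.062 bits.

0.062 bits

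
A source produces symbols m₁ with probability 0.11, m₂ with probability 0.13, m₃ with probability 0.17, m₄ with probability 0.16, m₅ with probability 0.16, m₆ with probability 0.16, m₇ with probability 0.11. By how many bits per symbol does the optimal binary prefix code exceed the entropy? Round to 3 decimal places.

0.043 bits

Entropy H = −Σ p log₂ p ≈ 2.7869 bits.
Huffman merges: 11/100+11/100→11/50; 13/100+4/25→29/100; 4/25+4/25→8/25; 17/100+11/50→39/100; 29/100+8/25→61/100; 39/100+61/100→1. L = 283/100 ≈ 2.8300.
L − H = 2.8300 − 2.7869 = 0.043 bits.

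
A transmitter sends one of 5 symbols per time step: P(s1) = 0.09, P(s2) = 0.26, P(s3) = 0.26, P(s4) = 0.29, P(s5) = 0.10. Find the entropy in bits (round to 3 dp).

H = −Σ pᵢ log₂ pᵢ.
−0.09·log₂(0.09) = 0.3127
−0.26·log₂(0.26) = 0.5053
−0.26·log₂(0.26) = 0.5053
−0.29·log₂(0.29) = 0.5179
−0.10·log₂(0.10) = 0.3322
Sum ≈ 2.1733 → 2.173 bits.

2.173 bits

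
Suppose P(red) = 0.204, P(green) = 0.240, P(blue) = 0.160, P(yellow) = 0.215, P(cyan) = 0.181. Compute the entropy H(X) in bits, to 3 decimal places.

H = −Σ pᵢ log₂ pᵢ.
−0.204·log₂(0.204) = 0.4678
−0.240·log₂(0.240) = 0.4941
−0.160·log₂(0.160) = 0.4230
−0.215·log₂(0.215) = 0.4768
−0.181·log₂(0.181) = 0.4463
Sum ≈ 2.3081 → 2.308 bits.

2.308 bits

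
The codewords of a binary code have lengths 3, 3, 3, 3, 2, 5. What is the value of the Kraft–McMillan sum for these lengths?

0.78125

With common denominator 2^5 = 32: Σ 2^(−ℓᵢ) = 4/32 + 4/32 + 4/32 + 4/32 + 8/32 + 1/32 = 25/32 = 0.78125.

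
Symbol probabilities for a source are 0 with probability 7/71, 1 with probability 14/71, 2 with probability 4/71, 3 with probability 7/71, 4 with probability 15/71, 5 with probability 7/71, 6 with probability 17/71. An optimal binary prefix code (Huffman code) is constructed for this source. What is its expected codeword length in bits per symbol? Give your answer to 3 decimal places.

Repeatedly combine the two least-probable nodes; the expected code length is the sum of the merged weights.
merge 4/71 + 7/71 → 11/71
merge 7/71 + 7/71 → 14/71
merge 11/71 + 14/71 → 25/71
merge 14/71 + 15/71 → 29/71
merge 17/71 + 25/71 → 42/71
merge 29/71 + 42/71 → 1
L = 11/71 + 14/71 + 25/71 + 29/71 + 42/71 + 1 = 192/71 ≈ 2.704 bits/symbol.

2.704 bits/symbol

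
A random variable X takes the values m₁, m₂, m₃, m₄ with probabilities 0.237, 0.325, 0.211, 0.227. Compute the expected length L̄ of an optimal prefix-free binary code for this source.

2 bits/symbol

Repeatedly combine the two least-probable nodes; the expected code length is the sum of the merged weights.
merge 211/1000 + 227/1000 → 219/500
merge 237/1000 + 13/40 → 281/500
merge 219/500 + 281/500 → 1
L = 219/500 + 281/500 + 1 = 2 bits/symbol.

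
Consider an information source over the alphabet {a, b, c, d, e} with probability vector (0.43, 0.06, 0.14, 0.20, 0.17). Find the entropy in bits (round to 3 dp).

H = −Σ pᵢ log₂ pᵢ.
−0.43·log₂(0.43) = 0.5236
−0.06·log₂(0.06) = 0.2435
−0.14·log₂(0.14) = 0.3971
−0.20·log₂(0.20) = 0.4644
−0.17·log₂(0.17) = 0.4346
Sum ≈ 2.0632 → 2.063 bits.

2.063 bits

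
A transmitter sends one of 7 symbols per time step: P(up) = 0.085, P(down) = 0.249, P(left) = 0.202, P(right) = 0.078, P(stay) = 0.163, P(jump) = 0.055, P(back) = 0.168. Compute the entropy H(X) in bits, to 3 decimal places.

H = −Σ pᵢ log₂ pᵢ.
−0.085·log₂(0.085) = 0.3023
−0.249·log₂(0.249) = 0.4994
−0.202·log₂(0.202) = 0.4661
−0.078·log₂(0.078) = 0.2871
−0.163·log₂(0.163) = 0.4266
−0.055·log₂(0.055) = 0.2301
−0.168·log₂(0.168) = 0.4323
Sum ≈ 2.6440 → 2.644 bits.

2.644 bits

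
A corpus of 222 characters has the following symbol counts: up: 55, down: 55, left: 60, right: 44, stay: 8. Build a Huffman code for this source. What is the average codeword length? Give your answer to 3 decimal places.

Probabilities are the counts divided by 222.
Repeatedly combine the two least-probable nodes; the expected code length is the sum of the merged weights.
merge 4/111 + 22/111 → 26/111
merge 26/111 + 55/222 → 107/222
merge 55/222 + 10/37 → 115/222
merge 107/222 + 115/222 → 1
L = 26/111 + 107/222 + 115/222 + 1 = 248/111 ≈ 2.234 bits/symbol.

2.234 bits/symbol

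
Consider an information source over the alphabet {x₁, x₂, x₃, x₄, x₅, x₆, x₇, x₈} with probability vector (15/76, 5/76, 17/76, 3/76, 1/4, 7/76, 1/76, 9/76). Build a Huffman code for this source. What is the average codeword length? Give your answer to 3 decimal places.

Repeatedly combine the two least-probable nodes; the expected code length is the sum of the merged weights.
merge 1/76 + 3/76 → 1/19
merge 1/19 + 5/76 → 9/76
merge 7/76 + 9/76 → 4/19
merge 9/76 + 15/76 → 6/19
merge 4/19 + 17/76 → 33/76
merge 1/4 + 6/19 → 43/76
merge 33/76 + 43/76 → 1
L = 1/19 + 9/76 + 4/19 + 6/19 + 33/76 + 43/76 + 1 = 205/76 ≈ 2.697 bits/symbol.

2.697 bits/symbol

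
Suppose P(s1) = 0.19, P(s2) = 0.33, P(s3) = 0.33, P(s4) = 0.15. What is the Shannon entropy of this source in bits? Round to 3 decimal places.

H = −Σ pᵢ log₂ pᵢ.
−0.19·log₂(0.19) = 0.4552
−0.33·log₂(0.33) = 0.5278
−0.33·log₂(0.33) = 0.5278
−0.15·log₂(0.15) = 0.4105
Sum ≈ 1.9214 → 1.921 bits.

1.921 bits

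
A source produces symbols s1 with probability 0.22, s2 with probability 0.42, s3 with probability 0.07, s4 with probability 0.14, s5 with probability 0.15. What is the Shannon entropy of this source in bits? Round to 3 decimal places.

2.082 bits

H = −Σ pᵢ log₂ pᵢ.
−0.22·log₂(0.22) = 0.4806
−0.42·log₂(0.42) = 0.5256
−0.07·log₂(0.07) = 0.2686
−0.14·log₂(0.14) = 0.3971
−0.15·log₂(0.15) = 0.4105
Sum ≈ 2.0824 → 2.082 bits.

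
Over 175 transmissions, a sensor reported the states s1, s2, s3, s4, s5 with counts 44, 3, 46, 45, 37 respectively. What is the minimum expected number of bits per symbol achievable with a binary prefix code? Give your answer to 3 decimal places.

2.229 bits/symbol

Probabilities are the counts divided by 175.
Repeatedly combine the two least-probable nodes; the expected code length is the sum of the merged weights.
merge 3/175 + 37/175 → 8/35
merge 8/35 + 44/175 → 12/25
merge 9/35 + 46/175 → 13/25
merge 12/25 + 13/25 → 1
L = 8/35 + 12/25 + 13/25 + 1 = 78/35 ≈ 2.229 bits/symbol.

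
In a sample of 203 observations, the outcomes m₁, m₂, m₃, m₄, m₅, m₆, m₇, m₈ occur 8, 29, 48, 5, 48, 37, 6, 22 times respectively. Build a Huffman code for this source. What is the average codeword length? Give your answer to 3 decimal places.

2.675 bits/symbol

Probabilities are the counts divided by 203.
Repeatedly combine the two least-probable nodes; the expected code length is the sum of the merged weights.
merge 5/203 + 6/203 → 11/203
merge 8/203 + 11/203 → 19/203
merge 19/203 + 22/203 → 41/203
merge 1/7 + 37/203 → 66/203
merge 41/203 + 48/203 → 89/203
merge 48/203 + 66/203 → 114/203
merge 89/203 + 114/203 → 1
L = 11/203 + 19/203 + 41/203 + 66/203 + 89/203 + 114/203 + 1 = 543/203 ≈ 2.675 bits/symbol.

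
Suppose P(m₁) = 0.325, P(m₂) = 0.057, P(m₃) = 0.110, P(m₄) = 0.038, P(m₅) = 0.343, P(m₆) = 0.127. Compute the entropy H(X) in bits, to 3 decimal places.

H = −Σ pᵢ log₂ pᵢ.
−0.325·log₂(0.325) = 0.5270
−0.057·log₂(0.057) = 0.2356
−0.110·log₂(0.110) = 0.3503
−0.038·log₂(0.038) = 0.1793
−0.343·log₂(0.343) = 0.5295
−0.127·log₂(0.127) = 0.3781
Sum ≈ 2.1997 → 2.200 bits.

2.200 bits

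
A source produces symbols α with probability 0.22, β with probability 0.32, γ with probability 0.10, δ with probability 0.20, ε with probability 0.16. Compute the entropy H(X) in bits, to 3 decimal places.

2.226 bits

H = −Σ pᵢ log₂ pᵢ.
−0.22·log₂(0.22) = 0.4806
−0.32·log₂(0.32) = 0.5260
−0.10·log₂(0.10) = 0.3322
−0.20·log₂(0.20) = 0.4644
−0.16·log₂(0.16) = 0.4230
Sum ≈ 2.2262 → 2.226 bits.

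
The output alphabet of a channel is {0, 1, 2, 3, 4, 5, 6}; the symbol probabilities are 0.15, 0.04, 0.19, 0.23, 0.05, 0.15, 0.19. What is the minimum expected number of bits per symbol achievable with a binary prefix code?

Repeatedly combine the two least-probable nodes; the expected code length is the sum of the merged weights.
merge 1/25 + 1/20 → 9/100
merge 9/100 + 3/20 → 6/25
merge 3/20 + 19/100 → 17/50
merge 19/100 + 23/100 → 21/50
merge 6/25 + 17/50 → 29/50
merge 21/50 + 29/50 → 1
L = 9/100 + 6/25 + 17/50 + 21/50 + 29/50 + 1 = 267/100 = 2.67 bits/symbol.

2.67 bits/symbol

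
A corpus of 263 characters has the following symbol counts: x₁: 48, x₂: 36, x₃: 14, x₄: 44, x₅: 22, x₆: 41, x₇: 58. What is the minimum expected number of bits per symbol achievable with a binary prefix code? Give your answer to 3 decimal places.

Probabilities are the counts divided by 263.
Repeatedly combine the two least-probable nodes; the expected code length is the sum of the merged weights.
merge 14/263 + 22/263 → 36/263
merge 36/263 + 36/263 → 72/263
merge 41/263 + 44/263 → 85/263
merge 48/263 + 58/263 → 106/263
merge 72/263 + 85/263 → 157/263
merge 106/263 + 157/263 → 1
L = 36/263 + 72/263 + 85/263 + 106/263 + 157/263 + 1 = 719/263 ≈ 2.734 bits/symbol.

2.734 bits/symbol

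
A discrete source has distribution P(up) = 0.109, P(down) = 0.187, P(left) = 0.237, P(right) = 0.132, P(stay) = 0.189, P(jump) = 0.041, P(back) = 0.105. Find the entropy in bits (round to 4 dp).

H = −Σ pᵢ log₂ pᵢ.
−0.109·log₂(0.109) = 0.3485
−0.187·log₂(0.187) = 0.4523
−0.237·log₂(0.237) = 0.4923
−0.132·log₂(0.132) = 0.3856
−0.189·log₂(0.189) = 0.4543
−0.041·log₂(0.041) = 0.1889
−0.105·log₂(0.105) = 0.3414
Sum ≈ 2.6634 → 2.6634 bits.

2.6634 bits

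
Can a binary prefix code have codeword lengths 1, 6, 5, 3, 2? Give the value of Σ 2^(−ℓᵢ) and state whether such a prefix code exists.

0.921875; yes

With common denominator 2^6 = 64: Σ 2^(−ℓᵢ) = 32/64 + 1/64 + 2/64 + 8/64 + 16/64 = 59/64 = 0.921875.
Kraft's inequality requires Σ ≤ 1; here Σ = 0.921875 ≤ 1, so such a prefix code exists.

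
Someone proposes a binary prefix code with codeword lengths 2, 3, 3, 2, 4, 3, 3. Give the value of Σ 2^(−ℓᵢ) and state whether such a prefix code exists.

With common denominator 2^4 = 16: Σ 2^(−ℓᵢ) = 4/16 + 2/16 + 2/16 + 4/16 + 1/16 + 2/16 + 2/16 = 17/16 = 1.0625.
Kraft's inequality requires Σ ≤ 1; here Σ = 1.0625 > 1, so no such prefix code exists.

1.0625; no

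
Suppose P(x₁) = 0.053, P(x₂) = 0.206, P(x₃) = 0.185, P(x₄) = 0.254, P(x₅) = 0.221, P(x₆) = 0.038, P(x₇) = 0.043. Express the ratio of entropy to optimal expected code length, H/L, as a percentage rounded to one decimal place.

98.8%

Entropy H = −Σ p log₂ p ≈ 2.5025 bits.
Huffman merges: 19/500+43/1000→81/1000; 53/1000+81/1000→67/500; 67/500+37/200→319/1000; 103/500+221/1000→427/1000; 127/500+319/1000→573/1000; 427/1000+573/1000→1. L = 1267/500 ≈ 2.5340.
Efficiency = H/L = 2.5025/2.5340 = 98.8%.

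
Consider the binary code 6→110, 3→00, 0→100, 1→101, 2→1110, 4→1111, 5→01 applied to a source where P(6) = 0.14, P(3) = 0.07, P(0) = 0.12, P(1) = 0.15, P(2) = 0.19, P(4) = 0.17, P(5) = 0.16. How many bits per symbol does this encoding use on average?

L̄ = Σ pᵢ·ℓᵢ = 0.14·3 + 0.07·2 + 0.12·3 + 0.15·3 + 0.19·4 + 0.17·4 + 0.16·2 = 3.13 bits/symbol.

3.13 bits/symbol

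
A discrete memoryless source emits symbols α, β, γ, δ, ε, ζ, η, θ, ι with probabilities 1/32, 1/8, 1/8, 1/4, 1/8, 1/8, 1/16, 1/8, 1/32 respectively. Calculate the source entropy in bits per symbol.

2.9375 bits

Each probability is a power of 1/2, so log₂(1/p) is an integer.
H = Σ p·log₂(1/p) = 1/32·5 + 1/8·3 + 1/8·3 + 1/4·2 + 1/8·3 + 1/8·3 + 1/16·4 + 1/8·3 + 1/32·5 = 2.9375 bits.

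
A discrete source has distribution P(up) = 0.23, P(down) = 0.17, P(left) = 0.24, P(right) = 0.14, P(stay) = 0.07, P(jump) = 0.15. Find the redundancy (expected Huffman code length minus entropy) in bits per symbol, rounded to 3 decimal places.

Entropy H = −Σ p log₂ p ≈ 2.4926 bits.
Huffman merges: 7/100+7/50→21/100; 3/20+17/100→8/25; 21/100+23/100→11/25; 6/25+8/25→14/25; 11/25+14/25→1. L = 253/100 ≈ 2.5300.
L − H = 2.5300 − 2.4926 = 0.037 bits.

0.037 bits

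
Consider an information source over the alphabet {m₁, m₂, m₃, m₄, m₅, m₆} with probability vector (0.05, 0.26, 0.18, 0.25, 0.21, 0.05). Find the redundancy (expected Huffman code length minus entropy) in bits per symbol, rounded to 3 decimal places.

Entropy H = −Σ p log₂ p ≈ 2.3556 bits.
Huffman merges: 1/20+1/20→1/10; 1/10+9/50→7/25; 21/100+1/4→23/50; 13/50+7/25→27/50; 23/50+27/50→1. L = 119/50 ≈ 2.3800.
L − H = 2.3800 − 2.3556 = 0.024 bits.

0.024 bits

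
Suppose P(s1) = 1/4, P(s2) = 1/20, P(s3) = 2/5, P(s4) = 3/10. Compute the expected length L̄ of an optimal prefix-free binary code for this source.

1.9 bits/symbol

Repeatedly combine the two least-probable nodes; the expected code length is the sum of the merged weights.
merge 1/20 + 1/4 → 3/10
merge 3/10 + 3/10 → 3/5
merge 2/5 + 3/5 → 1
L = 3/10 + 3/5 + 1 = 19/10 = 1.9 bits/symbol.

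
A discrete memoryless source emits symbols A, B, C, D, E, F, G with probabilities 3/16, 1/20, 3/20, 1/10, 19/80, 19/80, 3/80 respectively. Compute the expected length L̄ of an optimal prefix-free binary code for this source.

2.6125 bits/symbol

Repeatedly combine the two least-probable nodes; the expected code length is the sum of the merged weights.
merge 3/80 + 1/20 → 7/80
merge 7/80 + 1/10 → 3/16
merge 3/20 + 3/16 → 27/80
merge 3/16 + 19/80 → 17/40
merge 19/80 + 27/80 → 23/40
merge 17/40 + 23/40 → 1
L = 7/80 + 3/16 + 27/80 + 17/40 + 23/40 + 1 = 209/80 = 2.6125 bits/symbol.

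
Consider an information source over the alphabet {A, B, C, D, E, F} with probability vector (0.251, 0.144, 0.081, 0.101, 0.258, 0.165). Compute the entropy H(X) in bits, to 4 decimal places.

H = −Σ pᵢ log₂ pᵢ.
−0.251·log₂(0.251) = 0.5006
−0.144·log₂(0.144) = 0.4026
−0.081·log₂(0.081) = 0.2937
−0.101·log₂(0.101) = 0.3341
−0.258·log₂(0.258) = 0.5043
−0.165·log₂(0.165) = 0.4289
Sum ≈ 2.4641 → 2.4641 bits.

2.4641 bits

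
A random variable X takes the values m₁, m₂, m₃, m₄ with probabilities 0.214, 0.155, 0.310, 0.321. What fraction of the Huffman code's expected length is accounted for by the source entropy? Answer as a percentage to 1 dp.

Entropy H = −Σ p log₂ p ≈ 1.9429 bits.
Huffman merges: 31/200+107/500→369/1000; 31/100+321/1000→631/1000; 369/1000+631/1000→1. L = 2 ≈ 2.0000.
Efficiency = H/L = 1.9429/2.0000 = 97.1%.

97.1%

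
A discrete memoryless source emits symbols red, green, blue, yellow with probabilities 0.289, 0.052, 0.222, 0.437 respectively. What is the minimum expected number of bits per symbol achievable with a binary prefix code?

Repeatedly combine the two least-probable nodes; the expected code length is the sum of the merged weights.
merge 13/250 + 111/500 → 137/500
merge 137/500 + 289/1000 → 563/1000
merge 437/1000 + 563/1000 → 1
L = 137/500 + 563/1000 + 1 = 1837/1000 = 1.837 bits/symbol.

1.837 bits/symbol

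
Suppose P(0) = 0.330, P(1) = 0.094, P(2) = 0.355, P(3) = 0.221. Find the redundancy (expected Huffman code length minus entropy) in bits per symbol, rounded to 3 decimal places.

0.100 bits

Entropy H = −Σ p log₂ p ≈ 1.8602 bits.
Huffman merges: 47/500+221/1000→63/200; 63/200+33/100→129/200; 71/200+129/200→1. L = 49/25 ≈ 1.9600.
L − H = 1.9600 − 1.8602 = 0.100 bits.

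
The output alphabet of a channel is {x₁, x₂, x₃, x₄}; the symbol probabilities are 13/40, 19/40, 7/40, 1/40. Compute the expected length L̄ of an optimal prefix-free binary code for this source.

1.725 bits/symbol

Repeatedly combine the two least-probable nodes; the expected code length is the sum of the merged weights.
merge 1/40 + 7/40 → 1/5
merge 1/5 + 13/40 → 21/40
merge 19/40 + 21/40 → 1
L = 1/5 + 21/40 + 1 = 69/40 = 1.725 bits/symbol.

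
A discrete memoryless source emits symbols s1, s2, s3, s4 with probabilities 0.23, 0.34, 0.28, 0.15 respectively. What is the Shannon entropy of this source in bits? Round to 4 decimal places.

1.9416 bits

H = −Σ pᵢ log₂ pᵢ.
−0.23·log₂(0.23) = 0.4877
−0.34·log₂(0.34) = 0.5292
−0.28·log₂(0.28) = 0.5142
−0.15·log₂(0.15) = 0.4105
Sum ≈ 1.9416 → 1.9416 bits.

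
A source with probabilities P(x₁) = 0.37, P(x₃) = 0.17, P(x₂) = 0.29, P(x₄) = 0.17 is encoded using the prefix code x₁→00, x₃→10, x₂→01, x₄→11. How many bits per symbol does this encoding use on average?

2 bits/symbol

L̄ = Σ pᵢ·ℓᵢ = 0.37·2 + 0.17·2 + 0.29·2 + 0.17·2 = 2 bits/symbol.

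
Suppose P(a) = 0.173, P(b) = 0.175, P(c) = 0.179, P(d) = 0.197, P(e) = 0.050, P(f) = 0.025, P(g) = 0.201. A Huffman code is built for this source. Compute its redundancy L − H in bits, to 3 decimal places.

Entropy H = −Σ p log₂ p ≈ 2.5983 bits.
Huffman merges: 1/40+1/20→3/40; 3/40+173/1000→31/125; 7/40+179/1000→177/500; 197/1000+201/1000→199/500; 31/125+177/500→301/500; 199/500+301/500→1. L = 2677/1000 ≈ 2.6770.
L − H = 2.6770 − 2.5983 = 0.079 bits.

0.079 bits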